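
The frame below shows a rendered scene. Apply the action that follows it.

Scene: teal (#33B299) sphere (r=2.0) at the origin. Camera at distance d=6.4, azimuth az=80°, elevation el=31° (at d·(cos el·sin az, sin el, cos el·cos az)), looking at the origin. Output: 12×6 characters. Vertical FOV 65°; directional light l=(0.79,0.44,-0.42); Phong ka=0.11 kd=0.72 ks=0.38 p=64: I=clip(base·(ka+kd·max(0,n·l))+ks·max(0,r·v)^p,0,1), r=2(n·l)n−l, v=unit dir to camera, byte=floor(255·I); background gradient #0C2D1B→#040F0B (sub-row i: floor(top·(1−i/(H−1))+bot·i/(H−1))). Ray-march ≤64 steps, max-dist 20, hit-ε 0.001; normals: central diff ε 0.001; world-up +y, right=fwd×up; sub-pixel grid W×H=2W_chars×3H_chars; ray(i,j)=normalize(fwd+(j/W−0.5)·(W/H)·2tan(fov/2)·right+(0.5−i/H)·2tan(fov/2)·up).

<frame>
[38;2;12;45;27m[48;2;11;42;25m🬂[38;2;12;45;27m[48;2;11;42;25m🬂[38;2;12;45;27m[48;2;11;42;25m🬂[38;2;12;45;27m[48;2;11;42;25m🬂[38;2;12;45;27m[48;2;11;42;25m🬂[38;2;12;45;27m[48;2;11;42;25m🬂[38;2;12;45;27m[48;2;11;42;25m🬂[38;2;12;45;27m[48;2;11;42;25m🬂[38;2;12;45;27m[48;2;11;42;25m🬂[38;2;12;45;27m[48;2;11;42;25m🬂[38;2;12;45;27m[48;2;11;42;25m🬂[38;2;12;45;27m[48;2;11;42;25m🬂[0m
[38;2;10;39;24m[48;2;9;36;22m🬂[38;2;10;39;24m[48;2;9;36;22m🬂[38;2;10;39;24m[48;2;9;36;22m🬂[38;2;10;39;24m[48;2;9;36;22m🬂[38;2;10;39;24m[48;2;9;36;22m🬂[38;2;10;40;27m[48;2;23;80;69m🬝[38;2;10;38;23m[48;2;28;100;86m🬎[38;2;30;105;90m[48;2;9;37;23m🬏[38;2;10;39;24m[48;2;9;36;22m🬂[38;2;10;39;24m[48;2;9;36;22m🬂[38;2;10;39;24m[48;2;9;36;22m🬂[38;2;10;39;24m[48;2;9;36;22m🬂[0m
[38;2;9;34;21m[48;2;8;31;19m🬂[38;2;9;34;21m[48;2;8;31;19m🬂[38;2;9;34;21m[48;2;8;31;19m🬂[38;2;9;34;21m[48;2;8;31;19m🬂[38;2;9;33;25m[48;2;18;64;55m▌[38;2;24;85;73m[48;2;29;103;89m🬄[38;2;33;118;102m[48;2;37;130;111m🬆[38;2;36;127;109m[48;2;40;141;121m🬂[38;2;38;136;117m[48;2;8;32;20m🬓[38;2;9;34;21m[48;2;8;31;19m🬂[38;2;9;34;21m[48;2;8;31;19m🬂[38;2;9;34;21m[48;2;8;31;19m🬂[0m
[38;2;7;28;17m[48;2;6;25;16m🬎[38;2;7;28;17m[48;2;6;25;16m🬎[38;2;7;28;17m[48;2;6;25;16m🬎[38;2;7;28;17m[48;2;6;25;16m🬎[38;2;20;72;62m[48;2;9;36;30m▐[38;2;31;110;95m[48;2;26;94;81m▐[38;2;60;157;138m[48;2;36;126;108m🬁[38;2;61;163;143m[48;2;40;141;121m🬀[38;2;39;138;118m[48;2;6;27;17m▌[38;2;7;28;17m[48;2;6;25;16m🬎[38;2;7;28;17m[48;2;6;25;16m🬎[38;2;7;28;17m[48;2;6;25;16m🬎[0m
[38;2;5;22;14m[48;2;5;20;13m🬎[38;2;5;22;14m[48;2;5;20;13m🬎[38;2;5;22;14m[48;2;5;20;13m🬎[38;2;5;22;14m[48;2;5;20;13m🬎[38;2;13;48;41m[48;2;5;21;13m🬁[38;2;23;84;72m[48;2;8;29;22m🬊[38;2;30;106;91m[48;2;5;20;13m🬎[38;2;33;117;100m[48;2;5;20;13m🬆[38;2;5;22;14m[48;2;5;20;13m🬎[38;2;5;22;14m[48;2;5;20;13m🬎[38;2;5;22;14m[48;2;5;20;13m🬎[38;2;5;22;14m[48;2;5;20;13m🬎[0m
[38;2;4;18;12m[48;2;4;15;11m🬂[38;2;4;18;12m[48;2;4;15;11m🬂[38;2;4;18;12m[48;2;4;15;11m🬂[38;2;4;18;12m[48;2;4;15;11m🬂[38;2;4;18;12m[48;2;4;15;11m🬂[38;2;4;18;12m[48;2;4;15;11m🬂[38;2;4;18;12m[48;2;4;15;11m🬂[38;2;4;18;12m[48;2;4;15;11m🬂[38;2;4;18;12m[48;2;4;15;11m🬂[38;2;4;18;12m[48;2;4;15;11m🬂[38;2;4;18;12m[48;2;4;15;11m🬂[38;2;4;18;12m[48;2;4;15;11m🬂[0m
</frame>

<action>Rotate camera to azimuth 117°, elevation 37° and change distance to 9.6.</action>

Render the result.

<frame>
[38;2;12;45;27m[48;2;11;42;25m🬂[38;2;12;45;27m[48;2;11;42;25m🬂[38;2;12;45;27m[48;2;11;42;25m🬂[38;2;12;45;27m[48;2;11;42;25m🬂[38;2;12;45;27m[48;2;11;42;25m🬂[38;2;12;45;27m[48;2;11;42;25m🬂[38;2;12;45;27m[48;2;11;42;25m🬂[38;2;12;45;27m[48;2;11;42;25m🬂[38;2;12;45;27m[48;2;11;42;25m🬂[38;2;12;45;27m[48;2;11;42;25m🬂[38;2;12;45;27m[48;2;11;42;25m🬂[38;2;12;45;27m[48;2;11;42;25m🬂[0m
[38;2;10;39;24m[48;2;9;36;22m🬂[38;2;10;39;24m[48;2;9;36;22m🬂[38;2;10;39;24m[48;2;9;36;22m🬂[38;2;10;39;24m[48;2;9;36;22m🬂[38;2;10;39;24m[48;2;9;36;22m🬂[38;2;10;39;24m[48;2;9;36;22m🬂[38;2;10;39;24m[48;2;9;36;22m🬂[38;2;10;39;24m[48;2;9;36;22m🬂[38;2;10;39;24m[48;2;9;36;22m🬂[38;2;10;39;24m[48;2;9;36;22m🬂[38;2;10;39;24m[48;2;9;36;22m🬂[38;2;10;39;24m[48;2;9;36;22m🬂[0m
[38;2;9;34;21m[48;2;8;31;19m🬂[38;2;9;34;21m[48;2;8;31;19m🬂[38;2;9;34;21m[48;2;8;31;19m🬂[38;2;9;34;21m[48;2;8;31;19m🬂[38;2;9;34;21m[48;2;8;31;19m🬂[38;2;12;45;33m[48;2;32;112;96m🬆[38;2;9;33;24m[48;2;33;118;102m🬂[38;2;25;90;77m[48;2;8;32;20m🬓[38;2;9;34;21m[48;2;8;31;19m🬂[38;2;9;34;21m[48;2;8;31;19m🬂[38;2;9;34;21m[48;2;8;31;19m🬂[38;2;9;34;21m[48;2;8;31;19m🬂[0m
[38;2;7;28;17m[48;2;6;25;16m🬎[38;2;7;28;17m[48;2;6;25;16m🬎[38;2;7;28;17m[48;2;6;25;16m🬎[38;2;7;28;17m[48;2;6;25;16m🬎[38;2;15;53;46m[48;2;6;26;16m🬁[38;2;37;130;112m[48;2;27;97;83m🬬[38;2;66;170;150m[48;2;39;139;119m🬀[38;2;32;115;99m[48;2;9;36;27m▌[38;2;7;28;17m[48;2;6;25;16m🬎[38;2;7;28;17m[48;2;6;25;16m🬎[38;2;7;28;17m[48;2;6;25;16m🬎[38;2;7;28;17m[48;2;6;25;16m🬎[0m
[38;2;5;22;14m[48;2;5;20;13m🬎[38;2;5;22;14m[48;2;5;20;13m🬎[38;2;5;22;14m[48;2;5;20;13m🬎[38;2;5;22;14m[48;2;5;20;13m🬎[38;2;5;22;14m[48;2;5;20;13m🬎[38;2;5;22;14m[48;2;5;20;13m🬎[38;2;22;78;67m[48;2;5;21;13m🬀[38;2;5;22;14m[48;2;5;20;13m🬎[38;2;5;22;14m[48;2;5;20;13m🬎[38;2;5;22;14m[48;2;5;20;13m🬎[38;2;5;22;14m[48;2;5;20;13m🬎[38;2;5;22;14m[48;2;5;20;13m🬎[0m
[38;2;4;18;12m[48;2;4;15;11m🬂[38;2;4;18;12m[48;2;4;15;11m🬂[38;2;4;18;12m[48;2;4;15;11m🬂[38;2;4;18;12m[48;2;4;15;11m🬂[38;2;4;18;12m[48;2;4;15;11m🬂[38;2;4;18;12m[48;2;4;15;11m🬂[38;2;4;18;12m[48;2;4;15;11m🬂[38;2;4;18;12m[48;2;4;15;11m🬂[38;2;4;18;12m[48;2;4;15;11m🬂[38;2;4;18;12m[48;2;4;15;11m🬂[38;2;4;18;12m[48;2;4;15;11m🬂[38;2;4;18;12m[48;2;4;15;11m🬂[0m
</frame>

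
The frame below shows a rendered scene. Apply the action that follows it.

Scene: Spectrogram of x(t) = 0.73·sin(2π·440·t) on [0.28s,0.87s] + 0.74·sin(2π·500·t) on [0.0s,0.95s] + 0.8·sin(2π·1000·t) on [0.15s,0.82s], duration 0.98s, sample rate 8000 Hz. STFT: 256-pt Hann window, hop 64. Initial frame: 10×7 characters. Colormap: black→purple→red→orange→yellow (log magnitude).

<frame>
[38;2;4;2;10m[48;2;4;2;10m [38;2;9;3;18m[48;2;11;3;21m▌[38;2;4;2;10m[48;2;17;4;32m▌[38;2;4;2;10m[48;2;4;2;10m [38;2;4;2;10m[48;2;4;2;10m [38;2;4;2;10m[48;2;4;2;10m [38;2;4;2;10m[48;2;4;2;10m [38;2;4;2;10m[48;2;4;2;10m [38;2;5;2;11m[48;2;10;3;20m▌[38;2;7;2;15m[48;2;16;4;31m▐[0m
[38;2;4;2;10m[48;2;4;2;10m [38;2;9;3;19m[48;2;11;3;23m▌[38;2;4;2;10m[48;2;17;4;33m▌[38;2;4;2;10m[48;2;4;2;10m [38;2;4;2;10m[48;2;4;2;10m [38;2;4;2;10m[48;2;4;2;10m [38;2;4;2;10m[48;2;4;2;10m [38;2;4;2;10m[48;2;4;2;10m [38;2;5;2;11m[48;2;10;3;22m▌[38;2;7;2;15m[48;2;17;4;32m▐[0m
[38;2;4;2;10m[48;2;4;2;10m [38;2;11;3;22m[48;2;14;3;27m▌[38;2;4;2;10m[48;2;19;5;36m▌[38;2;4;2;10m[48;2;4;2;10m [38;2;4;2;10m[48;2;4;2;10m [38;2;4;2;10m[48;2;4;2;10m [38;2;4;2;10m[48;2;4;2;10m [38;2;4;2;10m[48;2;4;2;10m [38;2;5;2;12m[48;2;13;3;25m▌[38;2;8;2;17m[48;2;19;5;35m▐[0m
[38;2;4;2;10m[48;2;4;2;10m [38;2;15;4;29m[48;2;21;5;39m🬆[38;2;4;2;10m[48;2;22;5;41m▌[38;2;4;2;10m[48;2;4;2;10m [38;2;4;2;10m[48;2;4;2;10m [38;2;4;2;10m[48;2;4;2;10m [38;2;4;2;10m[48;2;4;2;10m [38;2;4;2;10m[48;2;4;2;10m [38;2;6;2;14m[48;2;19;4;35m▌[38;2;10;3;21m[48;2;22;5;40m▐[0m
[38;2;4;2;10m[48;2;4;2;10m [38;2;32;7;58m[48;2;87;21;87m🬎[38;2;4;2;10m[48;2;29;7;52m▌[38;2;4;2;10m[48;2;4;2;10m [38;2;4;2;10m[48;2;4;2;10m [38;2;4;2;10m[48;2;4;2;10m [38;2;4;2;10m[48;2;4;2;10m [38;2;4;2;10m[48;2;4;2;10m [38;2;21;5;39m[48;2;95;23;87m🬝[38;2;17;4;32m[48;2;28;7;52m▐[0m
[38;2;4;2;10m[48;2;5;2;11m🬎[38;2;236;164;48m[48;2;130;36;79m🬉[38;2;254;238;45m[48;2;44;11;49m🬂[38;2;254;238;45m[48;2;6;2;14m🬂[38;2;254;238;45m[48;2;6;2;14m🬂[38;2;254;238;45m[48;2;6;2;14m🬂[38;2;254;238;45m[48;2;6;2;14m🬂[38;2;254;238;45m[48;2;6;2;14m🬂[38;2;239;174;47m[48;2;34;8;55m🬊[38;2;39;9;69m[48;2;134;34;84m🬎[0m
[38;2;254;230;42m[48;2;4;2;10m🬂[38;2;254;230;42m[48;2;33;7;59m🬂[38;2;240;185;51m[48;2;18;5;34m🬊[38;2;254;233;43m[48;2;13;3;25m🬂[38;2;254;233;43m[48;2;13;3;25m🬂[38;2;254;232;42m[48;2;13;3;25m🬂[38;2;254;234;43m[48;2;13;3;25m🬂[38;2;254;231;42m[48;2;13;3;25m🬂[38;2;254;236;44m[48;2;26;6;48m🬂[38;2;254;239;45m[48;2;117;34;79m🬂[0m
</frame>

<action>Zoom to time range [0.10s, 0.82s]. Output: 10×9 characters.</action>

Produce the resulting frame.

<frame>
[38;2;6;2;13m[48;2;11;3;21m▌[38;2;4;2;10m[48;2;4;2;10m [38;2;15;4;29m[48;2;15;4;29m [38;2;4;2;10m[48;2;4;2;10m [38;2;4;2;10m[48;2;4;2;10m [38;2;4;2;10m[48;2;4;2;10m [38;2;4;2;10m[48;2;4;2;10m [38;2;4;2;10m[48;2;4;2;10m [38;2;4;2;10m[48;2;4;2;10m [38;2;4;2;10m[48;2;4;2;10m [0m
[38;2;6;2;14m[48;2;11;3;22m▌[38;2;4;2;10m[48;2;4;2;10m [38;2;15;4;29m[48;2;16;4;30m🬂[38;2;4;2;10m[48;2;4;2;10m [38;2;4;2;10m[48;2;4;2;10m [38;2;4;2;10m[48;2;4;2;10m [38;2;4;2;10m[48;2;4;2;10m [38;2;4;2;10m[48;2;4;2;10m [38;2;4;2;10m[48;2;4;2;10m [38;2;4;2;10m[48;2;4;2;10m [0m
[38;2;6;2;14m[48;2;12;3;24m▌[38;2;4;2;10m[48;2;4;2;10m [38;2;16;4;31m[48;2;17;4;32m🬎[38;2;4;2;10m[48;2;4;2;10m [38;2;4;2;10m[48;2;4;2;10m [38;2;4;2;10m[48;2;4;2;10m [38;2;4;2;10m[48;2;4;2;10m [38;2;4;2;10m[48;2;4;2;10m [38;2;4;2;10m[48;2;4;2;10m [38;2;4;2;10m[48;2;4;2;10m [0m
[38;2;7;2;16m[48;2;15;4;28m▌[38;2;4;2;10m[48;2;4;2;10m [38;2;17;4;33m[48;2;18;5;34m🬂[38;2;4;2;10m[48;2;4;2;10m [38;2;4;2;10m[48;2;4;2;10m [38;2;4;2;10m[48;2;4;2;10m [38;2;4;2;10m[48;2;4;2;10m [38;2;4;2;10m[48;2;4;2;10m [38;2;4;2;10m[48;2;4;2;10m [38;2;4;2;10m[48;2;4;2;10m [0m
[38;2;9;3;19m[48;2;20;5;37m▌[38;2;4;2;10m[48;2;4;2;10m [38;2;19;5;36m[48;2;21;5;39m🬎[38;2;4;2;10m[48;2;4;2;10m [38;2;4;2;10m[48;2;4;2;10m [38;2;4;2;10m[48;2;4;2;10m [38;2;4;2;10m[48;2;4;2;10m [38;2;4;2;10m[48;2;4;2;10m [38;2;4;2;10m[48;2;4;2;10m [38;2;4;2;10m[48;2;4;2;10m [0m
[38;2;18;4;34m[48;2;38;9;66m🬕[38;2;4;2;10m[48;2;4;2;10m [38;2;23;5;42m[48;2;26;6;48m🬎[38;2;4;2;10m[48;2;4;2;10m [38;2;4;2;10m[48;2;4;2;10m [38;2;4;2;10m[48;2;4;2;10m [38;2;4;2;10m[48;2;4;2;10m [38;2;4;2;10m[48;2;4;2;10m [38;2;4;2;10m[48;2;4;2;10m [38;2;4;2;10m[48;2;4;2;10m [0m
[38;2;57;13;80m[48;2;236;165;49m🬕[38;2;5;2;12m[48;2;254;241;46m🬎[38;2;30;7;54m[48;2;254;243;47m🬎[38;2;5;2;12m[48;2;254;241;46m🬎[38;2;5;2;12m[48;2;254;241;46m🬎[38;2;5;2;12m[48;2;254;241;46m🬎[38;2;5;2;12m[48;2;254;241;46m🬎[38;2;5;2;12m[48;2;254;241;46m🬎[38;2;5;2;12m[48;2;254;241;46m🬎[38;2;5;2;12m[48;2;254;241;46m🬎[0m
[38;2;70;17;74m[48;2;254;234;43m🬎[38;2;4;2;11m[48;2;254;234;43m🬎[38;2;76;18;84m[48;2;254;249;49m🬎[38;2;5;2;12m[48;2;254;236;44m🬎[38;2;5;2;12m[48;2;254;234;43m🬎[38;2;5;2;12m[48;2;254;239;45m🬎[38;2;5;2;12m[48;2;254;235;44m🬎[38;2;5;2;12m[48;2;254;235;43m🬎[38;2;5;2;12m[48;2;254;239;45m🬎[38;2;5;2;12m[48;2;254;235;44m🬎[0m
[38;2;37;8;65m[48;2;17;4;32m▐[38;2;6;2;14m[48;2;4;2;10m🬂[38;2;241;170;41m[48;2;58;13;76m🬂[38;2;254;232;43m[48;2;4;2;10m🬂[38;2;254;232;42m[48;2;4;2;10m🬂[38;2;254;232;43m[48;2;4;2;11m🬂[38;2;254;232;43m[48;2;4;2;10m🬂[38;2;254;232;42m[48;2;4;2;10m🬂[38;2;254;232;43m[48;2;4;2;11m🬂[38;2;254;232;43m[48;2;4;2;10m🬂[0m
</frame>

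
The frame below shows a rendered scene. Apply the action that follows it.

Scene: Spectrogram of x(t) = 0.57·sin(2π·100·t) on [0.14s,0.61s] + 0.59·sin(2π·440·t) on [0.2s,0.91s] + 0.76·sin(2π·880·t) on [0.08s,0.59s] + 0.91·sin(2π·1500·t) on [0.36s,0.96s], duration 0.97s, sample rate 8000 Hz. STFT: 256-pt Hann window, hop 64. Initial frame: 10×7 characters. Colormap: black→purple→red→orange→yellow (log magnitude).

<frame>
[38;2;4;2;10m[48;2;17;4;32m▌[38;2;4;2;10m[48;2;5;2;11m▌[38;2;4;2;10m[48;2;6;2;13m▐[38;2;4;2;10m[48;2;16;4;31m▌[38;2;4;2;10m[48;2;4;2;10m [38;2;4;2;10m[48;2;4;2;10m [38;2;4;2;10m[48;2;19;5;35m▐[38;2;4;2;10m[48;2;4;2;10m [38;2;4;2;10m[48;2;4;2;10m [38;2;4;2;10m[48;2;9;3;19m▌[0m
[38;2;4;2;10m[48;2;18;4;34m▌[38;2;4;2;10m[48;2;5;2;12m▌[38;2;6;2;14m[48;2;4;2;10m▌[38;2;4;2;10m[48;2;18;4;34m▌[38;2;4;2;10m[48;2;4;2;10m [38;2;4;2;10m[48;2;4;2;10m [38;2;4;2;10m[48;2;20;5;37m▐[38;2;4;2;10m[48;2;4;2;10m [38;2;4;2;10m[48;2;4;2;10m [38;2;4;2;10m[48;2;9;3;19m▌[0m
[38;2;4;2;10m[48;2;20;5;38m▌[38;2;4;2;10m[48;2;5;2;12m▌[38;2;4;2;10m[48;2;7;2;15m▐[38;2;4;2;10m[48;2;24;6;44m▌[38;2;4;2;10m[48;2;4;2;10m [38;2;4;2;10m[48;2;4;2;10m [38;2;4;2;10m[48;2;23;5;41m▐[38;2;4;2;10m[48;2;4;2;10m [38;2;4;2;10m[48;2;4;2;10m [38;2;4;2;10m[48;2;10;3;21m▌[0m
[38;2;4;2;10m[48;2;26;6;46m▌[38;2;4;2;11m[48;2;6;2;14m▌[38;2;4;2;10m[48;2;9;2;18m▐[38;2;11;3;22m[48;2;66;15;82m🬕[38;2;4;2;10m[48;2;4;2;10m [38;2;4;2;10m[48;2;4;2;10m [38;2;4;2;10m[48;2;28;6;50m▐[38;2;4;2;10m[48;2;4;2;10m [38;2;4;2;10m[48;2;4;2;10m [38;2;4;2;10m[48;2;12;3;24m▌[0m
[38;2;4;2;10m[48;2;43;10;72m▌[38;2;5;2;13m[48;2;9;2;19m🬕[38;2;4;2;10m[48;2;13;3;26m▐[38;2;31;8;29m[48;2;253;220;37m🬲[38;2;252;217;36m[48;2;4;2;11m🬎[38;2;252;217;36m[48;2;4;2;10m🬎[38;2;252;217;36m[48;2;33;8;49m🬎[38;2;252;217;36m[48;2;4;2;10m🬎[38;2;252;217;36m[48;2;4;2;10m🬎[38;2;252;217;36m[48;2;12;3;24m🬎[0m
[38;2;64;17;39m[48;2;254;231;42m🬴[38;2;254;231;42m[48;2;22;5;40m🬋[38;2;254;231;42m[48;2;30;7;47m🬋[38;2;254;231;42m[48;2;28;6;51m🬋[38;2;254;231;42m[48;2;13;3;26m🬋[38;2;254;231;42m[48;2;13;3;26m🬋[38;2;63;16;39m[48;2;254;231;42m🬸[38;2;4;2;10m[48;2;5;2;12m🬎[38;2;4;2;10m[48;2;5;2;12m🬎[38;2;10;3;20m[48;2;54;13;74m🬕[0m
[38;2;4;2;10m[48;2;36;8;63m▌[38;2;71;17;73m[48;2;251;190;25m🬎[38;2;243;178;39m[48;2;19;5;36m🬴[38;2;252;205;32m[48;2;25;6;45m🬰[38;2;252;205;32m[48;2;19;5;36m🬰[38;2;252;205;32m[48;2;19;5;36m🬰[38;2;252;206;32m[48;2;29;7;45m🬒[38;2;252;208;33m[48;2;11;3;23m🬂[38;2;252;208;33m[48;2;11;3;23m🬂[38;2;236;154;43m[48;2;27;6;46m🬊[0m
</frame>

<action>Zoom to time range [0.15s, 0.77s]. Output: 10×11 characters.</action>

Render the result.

<frame>
[38;2;4;2;10m[48;2;6;2;13m▌[38;2;4;2;10m[48;2;4;2;10m [38;2;4;2;10m[48;2;4;2;10m [38;2;16;4;30m[48;2;13;3;25m▌[38;2;4;2;10m[48;2;4;2;10m [38;2;4;2;10m[48;2;4;2;10m [38;2;4;2;10m[48;2;4;2;10m [38;2;12;3;24m[48;2;19;5;36m▐[38;2;4;2;10m[48;2;4;2;10m [38;2;4;2;10m[48;2;4;2;10m [0m
[38;2;4;2;10m[48;2;6;2;13m▌[38;2;4;2;10m[48;2;4;2;10m [38;2;4;2;10m[48;2;4;2;10m [38;2;13;3;25m[48;2;16;4;31m▐[38;2;4;2;10m[48;2;4;2;10m [38;2;4;2;10m[48;2;4;2;10m [38;2;4;2;10m[48;2;4;2;10m [38;2;20;5;37m[48;2;12;3;24m▌[38;2;4;2;10m[48;2;4;2;10m [38;2;4;2;10m[48;2;4;2;10m [0m
[38;2;4;2;10m[48;2;6;2;14m▌[38;2;4;2;10m[48;2;4;2;10m [38;2;4;2;10m[48;2;4;2;10m [38;2;14;4;28m[48;2;18;4;34m▐[38;2;4;2;10m[48;2;4;2;10m [38;2;4;2;10m[48;2;4;2;10m [38;2;4;2;10m[48;2;4;2;10m [38;2;13;3;25m[48;2;20;5;38m▐[38;2;4;2;10m[48;2;4;2;10m [38;2;4;2;10m[48;2;4;2;10m [0m
[38;2;4;2;10m[48;2;6;2;14m▌[38;2;4;2;10m[48;2;4;2;10m [38;2;4;2;10m[48;2;4;2;10m [38;2;17;4;32m[48;2;21;5;39m▐[38;2;4;2;10m[48;2;4;2;10m [38;2;4;2;10m[48;2;4;2;10m [38;2;4;2;10m[48;2;4;2;10m [38;2;14;4;26m[48;2;22;5;40m▐[38;2;4;2;10m[48;2;4;2;10m [38;2;4;2;10m[48;2;4;2;10m [0m
[38;2;4;2;10m[48;2;7;2;15m▌[38;2;4;2;10m[48;2;4;2;10m [38;2;4;2;10m[48;2;4;2;10m [38;2;22;5;41m[48;2;28;6;51m🬨[38;2;4;2;10m[48;2;4;2;10m [38;2;4;2;10m[48;2;4;2;10m [38;2;4;2;10m[48;2;4;2;10m [38;2;15;4;29m[48;2;24;6;44m▐[38;2;4;2;10m[48;2;4;2;10m [38;2;4;2;10m[48;2;4;2;10m [0m
[38;2;4;2;10m[48;2;8;2;17m▌[38;2;4;2;10m[48;2;4;2;10m [38;2;4;2;10m[48;2;4;2;10m [38;2;31;7;55m[48;2;42;9;73m🬊[38;2;4;2;10m[48;2;4;2;10m [38;2;4;2;10m[48;2;4;2;10m [38;2;4;2;10m[48;2;4;2;10m [38;2;17;4;32m[48;2;28;6;50m▐[38;2;4;2;10m[48;2;4;2;10m [38;2;4;2;10m[48;2;4;2;10m [0m
[38;2;4;2;10m[48;2;10;3;21m▌[38;2;4;2;10m[48;2;4;2;10m [38;2;4;2;10m[48;2;4;2;10m [38;2;122;30;84m[48;2;252;203;30m🬎[38;2;4;2;11m[48;2;254;249;49m🬎[38;2;4;2;11m[48;2;254;249;49m🬎[38;2;4;2;11m[48;2;254;249;49m🬎[38;2;27;6;48m[48;2;254;249;49m🬎[38;2;4;2;11m[48;2;254;249;49m🬎[38;2;4;2;11m[48;2;254;249;49m🬎[0m
[38;2;4;2;10m[48;2;14;3;28m▌[38;2;4;2;10m[48;2;5;2;12m🬎[38;2;4;2;10m[48;2;5;2;12m🬎[38;2;213;80;59m[48;2;71;17;85m🬂[38;2;7;2;15m[48;2;4;2;11m🬂[38;2;7;2;15m[48;2;4;2;11m🬂[38;2;7;2;15m[48;2;4;2;11m🬂[38;2;36;8;64m[48;2;68;16;87m🬨[38;2;7;2;15m[48;2;4;2;10m🬂[38;2;7;2;15m[48;2;4;2;10m🬂[0m
[38;2;15;4;30m[48;2;250;187;28m🬂[38;2;10;3;21m[48;2;250;187;28m🬂[38;2;10;3;21m[48;2;250;187;28m🬂[38;2;41;9;72m[48;2;250;187;28m🬂[38;2;10;3;21m[48;2;250;187;28m🬂[38;2;10;3;21m[48;2;250;187;28m🬂[38;2;10;3;21m[48;2;250;187;28m🬂[38;2;132;33;84m[48;2;252;193;26m🬨[38;2;4;2;10m[48;2;4;2;10m [38;2;4;2;10m[48;2;4;2;10m [0m
[38;2;15;4;29m[48;2;228;135;52m🬕[38;2;16;4;31m[48;2;252;208;33m🬎[38;2;16;4;31m[48;2;252;208;33m🬎[38;2;32;7;56m[48;2;252;209;33m🬎[38;2;16;4;31m[48;2;252;208;33m🬎[38;2;16;4;31m[48;2;252;208;33m🬎[38;2;16;4;31m[48;2;252;208;33m🬎[38;2;54;12;76m[48;2;252;208;33m🬎[38;2;15;4;29m[48;2;252;208;33m🬎[38;2;15;4;29m[48;2;252;208;33m🬎[0m
[38;2;76;19;49m[48;2;251;185;23m🬂[38;2;8;3;18m[48;2;251;184;23m🬂[38;2;9;3;18m[48;2;251;184;23m🬂[38;2;26;6;48m[48;2;251;184;23m🬂[38;2;8;3;18m[48;2;251;184;23m🬂[38;2;9;3;18m[48;2;251;184;23m🬂[38;2;8;3;18m[48;2;251;184;23m🬂[38;2;31;7;56m[48;2;251;184;23m🬂[38;2;8;2;17m[48;2;4;2;10m🬂[38;2;8;2;17m[48;2;4;2;10m🬂[0m
</frame>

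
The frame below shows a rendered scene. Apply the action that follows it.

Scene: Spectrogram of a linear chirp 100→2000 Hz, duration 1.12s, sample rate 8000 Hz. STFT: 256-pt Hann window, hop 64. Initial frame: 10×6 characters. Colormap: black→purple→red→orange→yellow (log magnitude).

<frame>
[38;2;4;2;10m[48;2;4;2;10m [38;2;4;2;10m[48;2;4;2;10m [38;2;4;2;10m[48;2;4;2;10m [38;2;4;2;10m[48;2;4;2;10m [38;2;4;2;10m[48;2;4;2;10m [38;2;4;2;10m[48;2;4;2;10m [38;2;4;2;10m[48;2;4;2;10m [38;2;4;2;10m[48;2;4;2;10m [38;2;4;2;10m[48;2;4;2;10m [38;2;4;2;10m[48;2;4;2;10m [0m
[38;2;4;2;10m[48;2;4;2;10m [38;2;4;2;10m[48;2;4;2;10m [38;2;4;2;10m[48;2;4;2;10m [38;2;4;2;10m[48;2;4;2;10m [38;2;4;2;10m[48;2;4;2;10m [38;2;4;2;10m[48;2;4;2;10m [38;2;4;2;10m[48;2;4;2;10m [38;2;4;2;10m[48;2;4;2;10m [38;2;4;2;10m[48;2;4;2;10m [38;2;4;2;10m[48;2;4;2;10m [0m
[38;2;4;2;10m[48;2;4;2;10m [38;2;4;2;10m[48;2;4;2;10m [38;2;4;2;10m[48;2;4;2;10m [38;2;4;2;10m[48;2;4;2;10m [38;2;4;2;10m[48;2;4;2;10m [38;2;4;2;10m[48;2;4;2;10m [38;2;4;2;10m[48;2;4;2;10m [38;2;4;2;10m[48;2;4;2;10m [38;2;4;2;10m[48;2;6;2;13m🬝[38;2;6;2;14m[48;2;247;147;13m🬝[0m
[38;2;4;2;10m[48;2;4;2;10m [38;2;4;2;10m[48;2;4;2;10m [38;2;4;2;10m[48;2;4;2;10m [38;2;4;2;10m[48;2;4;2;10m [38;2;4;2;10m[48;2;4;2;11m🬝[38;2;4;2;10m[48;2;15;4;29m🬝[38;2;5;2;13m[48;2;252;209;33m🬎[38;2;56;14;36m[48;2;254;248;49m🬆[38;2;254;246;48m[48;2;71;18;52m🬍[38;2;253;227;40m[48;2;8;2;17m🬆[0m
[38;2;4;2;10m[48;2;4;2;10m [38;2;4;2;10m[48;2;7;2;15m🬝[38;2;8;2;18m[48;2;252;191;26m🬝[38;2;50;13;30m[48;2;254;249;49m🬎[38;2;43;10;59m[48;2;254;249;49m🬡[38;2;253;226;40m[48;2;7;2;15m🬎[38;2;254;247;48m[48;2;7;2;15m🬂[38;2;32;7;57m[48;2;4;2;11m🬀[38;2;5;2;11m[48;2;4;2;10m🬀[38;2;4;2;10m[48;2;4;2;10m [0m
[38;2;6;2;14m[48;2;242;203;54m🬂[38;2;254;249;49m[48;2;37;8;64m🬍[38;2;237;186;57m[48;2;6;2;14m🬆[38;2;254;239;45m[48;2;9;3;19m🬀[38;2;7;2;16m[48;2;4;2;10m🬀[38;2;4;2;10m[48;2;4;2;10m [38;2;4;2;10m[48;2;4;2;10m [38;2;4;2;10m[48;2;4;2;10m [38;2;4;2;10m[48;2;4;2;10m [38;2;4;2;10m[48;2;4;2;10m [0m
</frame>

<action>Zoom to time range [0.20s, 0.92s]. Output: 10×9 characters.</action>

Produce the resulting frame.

<frame>
[38;2;4;2;10m[48;2;4;2;10m [38;2;4;2;10m[48;2;4;2;10m [38;2;4;2;10m[48;2;4;2;10m [38;2;4;2;10m[48;2;4;2;10m [38;2;4;2;10m[48;2;4;2;10m [38;2;4;2;10m[48;2;4;2;10m [38;2;4;2;10m[48;2;4;2;10m [38;2;4;2;10m[48;2;4;2;10m [38;2;4;2;10m[48;2;4;2;10m [38;2;4;2;10m[48;2;4;2;10m [0m
[38;2;4;2;10m[48;2;4;2;10m [38;2;4;2;10m[48;2;4;2;10m [38;2;4;2;10m[48;2;4;2;10m [38;2;4;2;10m[48;2;4;2;10m [38;2;4;2;10m[48;2;4;2;10m [38;2;4;2;10m[48;2;4;2;10m [38;2;4;2;10m[48;2;4;2;10m [38;2;4;2;10m[48;2;4;2;10m [38;2;4;2;10m[48;2;4;2;10m [38;2;4;2;10m[48;2;4;2;10m [0m
[38;2;4;2;10m[48;2;4;2;10m [38;2;4;2;10m[48;2;4;2;10m [38;2;4;2;10m[48;2;4;2;10m [38;2;4;2;10m[48;2;4;2;10m [38;2;4;2;10m[48;2;4;2;10m [38;2;4;2;10m[48;2;4;2;10m [38;2;4;2;10m[48;2;4;2;10m [38;2;4;2;10m[48;2;4;2;10m [38;2;4;2;10m[48;2;4;2;10m [38;2;4;2;10m[48;2;4;2;10m [0m
[38;2;4;2;10m[48;2;4;2;10m [38;2;4;2;10m[48;2;4;2;10m [38;2;4;2;10m[48;2;4;2;10m [38;2;4;2;10m[48;2;4;2;10m [38;2;4;2;10m[48;2;4;2;10m [38;2;4;2;10m[48;2;4;2;10m [38;2;4;2;10m[48;2;4;2;10m [38;2;4;2;10m[48;2;4;2;10m [38;2;4;2;10m[48;2;4;2;10m [38;2;4;2;10m[48;2;4;2;10m [0m
[38;2;4;2;10m[48;2;4;2;10m [38;2;4;2;10m[48;2;4;2;10m [38;2;4;2;10m[48;2;4;2;10m [38;2;4;2;10m[48;2;4;2;10m [38;2;4;2;10m[48;2;4;2;10m [38;2;4;2;10m[48;2;4;2;10m [38;2;4;2;10m[48;2;4;2;10m [38;2;4;2;10m[48;2;4;2;10m [38;2;4;2;10m[48;2;5;2;11m🬝[38;2;4;2;10m[48;2;9;3;19m🬝[0m
[38;2;4;2;10m[48;2;4;2;10m [38;2;4;2;10m[48;2;4;2;10m [38;2;4;2;10m[48;2;4;2;10m [38;2;4;2;10m[48;2;4;2;10m [38;2;4;2;10m[48;2;4;2;11m🬝[38;2;4;2;10m[48;2;7;2;16m🬝[38;2;6;2;14m[48;2;99;24;86m🬝[38;2;8;2;17m[48;2;253;234;43m🬎[38;2;8;2;16m[48;2;241;201;55m🬂[38;2;32;7;58m[48;2;250;200;33m🬟[0m
[38;2;4;2;10m[48;2;4;2;11m🬝[38;2;4;2;10m[48;2;6;2;13m🬝[38;2;5;2;12m[48;2;25;6;45m🬝[38;2;7;2;15m[48;2;243;182;42m🬎[38;2;17;4;32m[48;2;253;235;43m🬆[38;2;76;19;72m[48;2;250;215;39m🬟[38;2;241;201;55m[48;2;11;3;22m🬎[38;2;253;234;43m[48;2;8;2;17m🬂[38;2;99;24;86m[48;2;6;2;14m🬀[38;2;7;2;16m[48;2;4;2;10m🬀[0m
[38;2;19;4;36m[48;2;253;228;40m🬆[38;2;104;26;65m[48;2;254;246;48m🬡[38;2;253;230;41m[48;2;11;3;23m🬎[38;2;254;249;49m[48;2;16;4;30m🬂[38;2;213;78;61m[48;2;10;3;20m🬀[38;2;9;3;19m[48;2;4;2;10m🬀[38;2;5;2;11m[48;2;4;2;10m🬀[38;2;4;2;10m[48;2;4;2;10m [38;2;4;2;10m[48;2;4;2;10m [38;2;4;2;10m[48;2;4;2;10m [0m
[38;2;252;200;29m[48;2;16;4;27m🬀[38;2;16;4;30m[48;2;4;2;11m🬀[38;2;5;2;12m[48;2;4;2;10m🬀[38;2;4;2;10m[48;2;4;2;10m [38;2;4;2;10m[48;2;4;2;10m [38;2;4;2;10m[48;2;4;2;10m [38;2;4;2;10m[48;2;4;2;10m [38;2;4;2;10m[48;2;4;2;10m [38;2;4;2;10m[48;2;4;2;10m [38;2;4;2;10m[48;2;4;2;10m [0m
</frame>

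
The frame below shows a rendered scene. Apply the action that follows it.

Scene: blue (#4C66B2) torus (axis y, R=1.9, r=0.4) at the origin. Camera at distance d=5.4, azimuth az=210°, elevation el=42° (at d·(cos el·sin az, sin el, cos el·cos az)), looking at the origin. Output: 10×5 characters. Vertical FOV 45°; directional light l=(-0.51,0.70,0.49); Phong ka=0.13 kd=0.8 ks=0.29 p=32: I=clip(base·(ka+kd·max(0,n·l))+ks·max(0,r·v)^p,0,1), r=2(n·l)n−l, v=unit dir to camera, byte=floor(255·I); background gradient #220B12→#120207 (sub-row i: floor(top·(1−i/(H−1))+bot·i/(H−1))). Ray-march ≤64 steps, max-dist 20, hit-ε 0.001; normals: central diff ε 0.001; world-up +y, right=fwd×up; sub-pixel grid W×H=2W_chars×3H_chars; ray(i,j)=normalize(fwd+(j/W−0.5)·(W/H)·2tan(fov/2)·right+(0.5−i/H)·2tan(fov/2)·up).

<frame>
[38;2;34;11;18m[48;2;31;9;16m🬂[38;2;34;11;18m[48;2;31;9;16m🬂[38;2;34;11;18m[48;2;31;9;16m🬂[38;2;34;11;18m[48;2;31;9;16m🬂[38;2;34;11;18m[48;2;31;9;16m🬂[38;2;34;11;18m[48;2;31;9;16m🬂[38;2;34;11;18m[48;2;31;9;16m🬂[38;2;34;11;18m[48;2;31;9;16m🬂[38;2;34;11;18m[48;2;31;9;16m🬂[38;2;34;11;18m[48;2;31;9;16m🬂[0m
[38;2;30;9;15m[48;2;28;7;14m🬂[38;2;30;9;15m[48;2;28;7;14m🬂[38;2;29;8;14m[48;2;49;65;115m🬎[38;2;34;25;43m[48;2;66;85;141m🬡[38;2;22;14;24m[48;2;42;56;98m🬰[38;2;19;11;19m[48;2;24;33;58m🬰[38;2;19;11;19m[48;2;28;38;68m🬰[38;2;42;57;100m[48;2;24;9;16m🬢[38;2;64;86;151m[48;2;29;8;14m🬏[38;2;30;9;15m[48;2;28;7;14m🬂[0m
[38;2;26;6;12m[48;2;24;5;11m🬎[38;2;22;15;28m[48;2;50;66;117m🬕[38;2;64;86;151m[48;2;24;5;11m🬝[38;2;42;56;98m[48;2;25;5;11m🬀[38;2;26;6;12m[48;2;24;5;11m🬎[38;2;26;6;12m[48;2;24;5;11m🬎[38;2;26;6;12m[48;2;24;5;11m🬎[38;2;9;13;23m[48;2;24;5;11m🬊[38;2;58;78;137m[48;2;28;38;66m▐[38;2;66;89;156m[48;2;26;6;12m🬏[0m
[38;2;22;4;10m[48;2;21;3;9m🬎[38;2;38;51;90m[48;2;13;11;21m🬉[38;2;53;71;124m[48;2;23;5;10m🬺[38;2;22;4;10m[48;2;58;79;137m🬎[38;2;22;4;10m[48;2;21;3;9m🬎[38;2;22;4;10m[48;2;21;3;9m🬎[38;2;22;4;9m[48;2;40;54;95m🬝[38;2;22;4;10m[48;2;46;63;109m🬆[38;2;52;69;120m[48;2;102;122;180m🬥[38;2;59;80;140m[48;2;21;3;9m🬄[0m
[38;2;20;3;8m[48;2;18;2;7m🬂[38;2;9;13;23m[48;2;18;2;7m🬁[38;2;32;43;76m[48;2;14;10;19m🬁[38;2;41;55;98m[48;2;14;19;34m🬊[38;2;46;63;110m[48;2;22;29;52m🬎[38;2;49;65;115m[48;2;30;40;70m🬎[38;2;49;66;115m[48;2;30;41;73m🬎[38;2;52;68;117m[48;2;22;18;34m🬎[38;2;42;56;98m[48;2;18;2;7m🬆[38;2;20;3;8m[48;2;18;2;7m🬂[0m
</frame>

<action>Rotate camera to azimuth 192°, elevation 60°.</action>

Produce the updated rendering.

<frame>
[38;2;34;11;18m[48;2;31;9;16m🬂[38;2;34;11;18m[48;2;31;9;16m🬂[38;2;34;11;18m[48;2;31;9;16m🬂[38;2;34;11;18m[48;2;31;9;16m🬂[38;2;33;10;17m[48;2;52;70;123m🬎[38;2;33;10;17m[48;2;51;68;120m🬎[38;2;59;79;138m[48;2;32;10;17m🬏[38;2;34;11;18m[48;2;31;9;16m🬂[38;2;34;11;18m[48;2;31;9;16m🬂[38;2;34;11;18m[48;2;31;9;16m🬂[0m
[38;2;30;9;15m[48;2;28;7;14m🬂[38;2;30;9;15m[48;2;28;7;14m🬂[38;2;29;8;14m[48;2;61;80;136m🬆[38;2;45;60;105m[48;2;28;7;14m🬝[38;2;32;43;75m[48;2;18;10;18m🬂[38;2;13;18;32m[48;2;28;7;14m🬊[38;2;26;36;63m[48;2;18;10;18m🬂[38;2;49;66;116m[48;2;18;17;30m🬈[38;2;54;72;123m[48;2;29;8;14m🬏[38;2;30;9;15m[48;2;28;7;14m🬂[0m
[38;2;26;6;12m[48;2;24;5;11m🬎[38;2;25;6;12m[48;2;45;61;107m▌[38;2;72;92;153m[48;2;24;5;11m🬝[38;2;26;6;12m[48;2;24;5;11m🬎[38;2;26;6;12m[48;2;24;5;11m🬎[38;2;26;6;12m[48;2;24;5;11m🬎[38;2;26;6;12m[48;2;24;5;11m🬎[38;2;25;5;11m[48;2;9;13;23m🬲[38;2;29;39;69m[48;2;84;104;161m▌[38;2;26;6;12m[48;2;24;5;11m🬎[0m
[38;2;22;4;10m[48;2;21;3;9m🬎[38;2;42;57;99m[48;2;22;10;20m🬉[38;2;67;89;156m[48;2;52;71;124m🬪[38;2;65;88;154m[48;2;22;4;9m🬏[38;2;22;4;10m[48;2;21;3;9m🬎[38;2;22;4;10m[48;2;21;3;9m🬎[38;2;22;4;10m[48;2;21;3;9m🬎[38;2;19;16;29m[48;2;44;59;103m🬝[38;2;49;65;113m[48;2;90;109;165m🬲[38;2;22;4;10m[48;2;21;3;9m🬎[0m
[38;2;20;3;8m[48;2;18;2;7m🬂[38;2;9;13;23m[48;2;18;2;7m🬁[38;2;39;53;92m[48;2;12;9;17m🬊[38;2;58;78;137m[48;2;31;42;73m🬎[38;2;20;3;8m[48;2;53;72;126m🬂[38;2;20;3;8m[48;2;53;71;125m🬂[38;2;20;3;8m[48;2;48;65;114m🬀[38;2;50;68;119m[48;2;37;51;89m🬎[38;2;45;61;107m[48;2;18;2;7m🬆[38;2;20;3;8m[48;2;18;2;7m🬂[0m
</frame>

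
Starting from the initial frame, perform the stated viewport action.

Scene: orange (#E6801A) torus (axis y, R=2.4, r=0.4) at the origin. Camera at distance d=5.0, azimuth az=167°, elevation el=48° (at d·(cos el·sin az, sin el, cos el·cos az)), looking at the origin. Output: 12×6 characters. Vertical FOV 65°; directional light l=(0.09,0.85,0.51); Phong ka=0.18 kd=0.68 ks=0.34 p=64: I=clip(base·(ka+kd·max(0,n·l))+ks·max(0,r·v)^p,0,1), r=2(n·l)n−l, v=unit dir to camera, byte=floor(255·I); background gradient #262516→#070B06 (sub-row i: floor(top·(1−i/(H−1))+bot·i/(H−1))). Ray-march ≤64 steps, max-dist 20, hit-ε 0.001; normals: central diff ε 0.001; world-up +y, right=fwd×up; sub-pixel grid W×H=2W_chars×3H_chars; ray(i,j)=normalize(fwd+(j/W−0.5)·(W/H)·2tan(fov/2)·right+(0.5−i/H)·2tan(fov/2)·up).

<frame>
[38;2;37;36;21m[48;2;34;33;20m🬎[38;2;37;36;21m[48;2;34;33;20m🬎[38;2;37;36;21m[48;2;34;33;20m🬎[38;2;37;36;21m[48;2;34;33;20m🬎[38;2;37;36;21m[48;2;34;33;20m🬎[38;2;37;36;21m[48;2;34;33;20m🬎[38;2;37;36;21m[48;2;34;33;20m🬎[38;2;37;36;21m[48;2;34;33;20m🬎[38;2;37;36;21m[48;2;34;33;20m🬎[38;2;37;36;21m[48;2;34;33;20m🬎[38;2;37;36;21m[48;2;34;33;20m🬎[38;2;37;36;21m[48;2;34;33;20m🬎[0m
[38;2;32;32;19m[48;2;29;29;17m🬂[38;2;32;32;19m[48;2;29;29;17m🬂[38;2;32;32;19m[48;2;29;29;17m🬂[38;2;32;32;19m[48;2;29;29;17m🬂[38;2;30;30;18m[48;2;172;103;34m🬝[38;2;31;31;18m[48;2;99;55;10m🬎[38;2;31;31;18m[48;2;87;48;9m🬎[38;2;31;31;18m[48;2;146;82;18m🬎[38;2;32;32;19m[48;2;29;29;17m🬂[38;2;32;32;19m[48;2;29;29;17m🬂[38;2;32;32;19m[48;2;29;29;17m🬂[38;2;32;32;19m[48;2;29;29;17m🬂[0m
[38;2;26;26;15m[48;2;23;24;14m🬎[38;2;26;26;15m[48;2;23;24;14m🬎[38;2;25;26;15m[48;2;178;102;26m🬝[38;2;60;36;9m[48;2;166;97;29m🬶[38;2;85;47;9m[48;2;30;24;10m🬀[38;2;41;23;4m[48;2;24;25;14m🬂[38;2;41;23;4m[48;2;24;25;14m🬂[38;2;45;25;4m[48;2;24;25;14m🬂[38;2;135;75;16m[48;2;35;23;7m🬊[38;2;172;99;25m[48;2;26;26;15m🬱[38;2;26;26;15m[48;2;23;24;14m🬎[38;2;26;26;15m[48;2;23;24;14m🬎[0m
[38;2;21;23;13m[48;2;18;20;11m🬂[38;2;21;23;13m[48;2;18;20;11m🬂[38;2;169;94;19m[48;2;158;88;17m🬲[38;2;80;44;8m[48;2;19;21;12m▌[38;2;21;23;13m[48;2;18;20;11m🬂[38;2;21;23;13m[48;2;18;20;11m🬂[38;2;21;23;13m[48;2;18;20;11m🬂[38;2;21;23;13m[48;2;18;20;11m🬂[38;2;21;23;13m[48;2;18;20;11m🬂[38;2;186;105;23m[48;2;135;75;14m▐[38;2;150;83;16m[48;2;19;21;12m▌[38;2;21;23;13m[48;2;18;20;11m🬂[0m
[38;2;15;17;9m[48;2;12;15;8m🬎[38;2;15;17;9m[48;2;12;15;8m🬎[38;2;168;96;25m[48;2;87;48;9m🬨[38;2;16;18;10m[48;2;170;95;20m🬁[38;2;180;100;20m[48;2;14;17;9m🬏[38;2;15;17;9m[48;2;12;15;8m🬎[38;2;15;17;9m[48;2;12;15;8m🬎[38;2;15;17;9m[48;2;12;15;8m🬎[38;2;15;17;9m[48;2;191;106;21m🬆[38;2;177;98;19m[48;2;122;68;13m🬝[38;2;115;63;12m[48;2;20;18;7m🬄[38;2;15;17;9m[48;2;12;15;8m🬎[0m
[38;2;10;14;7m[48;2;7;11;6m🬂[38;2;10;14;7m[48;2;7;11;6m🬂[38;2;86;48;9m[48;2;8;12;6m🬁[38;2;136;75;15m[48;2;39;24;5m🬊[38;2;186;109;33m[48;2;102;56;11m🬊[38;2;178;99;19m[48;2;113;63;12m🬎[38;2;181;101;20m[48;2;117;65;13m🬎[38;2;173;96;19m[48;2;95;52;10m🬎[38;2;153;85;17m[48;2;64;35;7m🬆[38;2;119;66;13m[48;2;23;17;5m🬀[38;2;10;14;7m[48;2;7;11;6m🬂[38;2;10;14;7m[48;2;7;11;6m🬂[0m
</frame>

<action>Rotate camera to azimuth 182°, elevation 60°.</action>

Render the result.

<frame>
[38;2;37;36;21m[48;2;34;33;20m🬎[38;2;37;36;21m[48;2;34;33;20m🬎[38;2;37;36;21m[48;2;34;33;20m🬎[38;2;37;36;21m[48;2;34;33;20m🬎[38;2;37;36;21m[48;2;34;33;20m🬎[38;2;37;36;21m[48;2;34;33;20m🬎[38;2;37;36;21m[48;2;34;33;20m🬎[38;2;37;36;21m[48;2;34;33;20m🬎[38;2;37;36;21m[48;2;34;33;20m🬎[38;2;37;36;21m[48;2;34;33;20m🬎[38;2;37;36;21m[48;2;34;33;20m🬎[38;2;37;36;21m[48;2;34;33;20m🬎[0m
[38;2;32;32;19m[48;2;29;29;17m🬂[38;2;32;32;19m[48;2;29;29;17m🬂[38;2;32;32;19m[48;2;29;29;17m🬂[38;2;30;30;18m[48;2;182;101;20m🬝[38;2;39;32;15m[48;2;154;85;17m🬥[38;2;36;27;11m[48;2;130;72;15m🬰[38;2;36;27;11m[48;2;112;62;12m🬰[38;2;45;32;12m[48;2;163;92;20m🬰[38;2;31;31;18m[48;2;158;87;17m🬎[38;2;32;32;19m[48;2;29;29;17m🬂[38;2;32;32;19m[48;2;29;29;17m🬂[38;2;32;32;19m[48;2;29;29;17m🬂[0m
[38;2;26;26;15m[48;2;23;24;14m🬎[38;2;26;26;15m[48;2;23;24;14m🬎[38;2;25;26;15m[48;2;184;107;30m🬕[38;2;137;76;15m[48;2;35;25;9m🬕[38;2;41;23;4m[48;2;24;25;14m🬀[38;2;26;26;15m[48;2;23;24;14m🬎[38;2;26;26;15m[48;2;23;24;14m🬎[38;2;26;26;15m[48;2;23;24;14m🬎[38;2;131;73;14m[48;2;36;27;11m🬁[38;2;27;27;16m[48;2;160;89;18m🬁[38;2;26;26;15m[48;2;23;24;14m🬎[38;2;26;26;15m[48;2;23;24;14m🬎[0m
[38;2;21;23;13m[48;2;18;20;11m🬂[38;2;21;23;13m[48;2;18;20;11m🬂[38;2;161;90;19m[48;2;200;124;48m🬛[38;2;104;58;11m[48;2;19;21;12m▌[38;2;21;23;13m[48;2;18;20;11m🬂[38;2;21;23;13m[48;2;18;20;11m🬂[38;2;21;23;13m[48;2;18;20;11m🬂[38;2;21;23;13m[48;2;18;20;11m🬂[38;2;21;23;13m[48;2;18;20;11m🬂[38;2;124;69;13m[48;2;229;150;72m▌[38;2;147;82;16m[48;2;19;21;12m▌[38;2;21;23;13m[48;2;18;20;11m🬂[0m
[38;2;15;17;9m[48;2;12;15;8m🬎[38;2;15;17;9m[48;2;12;15;8m🬎[38;2;159;90;21m[48;2;50;32;9m🬨[38;2;16;18;10m[48;2;171;95;19m🬁[38;2;165;92;18m[48;2;14;17;9m🬏[38;2;15;17;9m[48;2;12;15;8m🬎[38;2;15;17;9m[48;2;12;15;8m🬎[38;2;15;17;9m[48;2;12;15;8m🬎[38;2;15;17;9m[48;2;177;98;19m🬆[38;2;183;103;23m[48;2;147;82;16m🬕[38;2;99;55;11m[48;2;13;16;8m🬄[38;2;15;17;9m[48;2;12;15;8m🬎[0m
[38;2;10;14;7m[48;2;7;11;6m🬂[38;2;10;14;7m[48;2;7;11;6m🬂[38;2;57;32;6m[48;2;8;12;6m🬁[38;2;150;83;16m[48;2;38;23;5m🬊[38;2;184;104;24m[48;2;113;62;12m🬎[38;2;10;14;7m[48;2;186;109;33m🬁[38;2;10;14;7m[48;2;179;101;22m🬂[38;2;215;130;45m[48;2;158;88;17m🬅[38;2;183;105;27m[48;2;86;48;9m🬆[38;2;139;77;15m[48;2;24;17;5m🬀[38;2;10;14;7m[48;2;7;11;6m🬂[38;2;10;14;7m[48;2;7;11;6m🬂[0m
</frame>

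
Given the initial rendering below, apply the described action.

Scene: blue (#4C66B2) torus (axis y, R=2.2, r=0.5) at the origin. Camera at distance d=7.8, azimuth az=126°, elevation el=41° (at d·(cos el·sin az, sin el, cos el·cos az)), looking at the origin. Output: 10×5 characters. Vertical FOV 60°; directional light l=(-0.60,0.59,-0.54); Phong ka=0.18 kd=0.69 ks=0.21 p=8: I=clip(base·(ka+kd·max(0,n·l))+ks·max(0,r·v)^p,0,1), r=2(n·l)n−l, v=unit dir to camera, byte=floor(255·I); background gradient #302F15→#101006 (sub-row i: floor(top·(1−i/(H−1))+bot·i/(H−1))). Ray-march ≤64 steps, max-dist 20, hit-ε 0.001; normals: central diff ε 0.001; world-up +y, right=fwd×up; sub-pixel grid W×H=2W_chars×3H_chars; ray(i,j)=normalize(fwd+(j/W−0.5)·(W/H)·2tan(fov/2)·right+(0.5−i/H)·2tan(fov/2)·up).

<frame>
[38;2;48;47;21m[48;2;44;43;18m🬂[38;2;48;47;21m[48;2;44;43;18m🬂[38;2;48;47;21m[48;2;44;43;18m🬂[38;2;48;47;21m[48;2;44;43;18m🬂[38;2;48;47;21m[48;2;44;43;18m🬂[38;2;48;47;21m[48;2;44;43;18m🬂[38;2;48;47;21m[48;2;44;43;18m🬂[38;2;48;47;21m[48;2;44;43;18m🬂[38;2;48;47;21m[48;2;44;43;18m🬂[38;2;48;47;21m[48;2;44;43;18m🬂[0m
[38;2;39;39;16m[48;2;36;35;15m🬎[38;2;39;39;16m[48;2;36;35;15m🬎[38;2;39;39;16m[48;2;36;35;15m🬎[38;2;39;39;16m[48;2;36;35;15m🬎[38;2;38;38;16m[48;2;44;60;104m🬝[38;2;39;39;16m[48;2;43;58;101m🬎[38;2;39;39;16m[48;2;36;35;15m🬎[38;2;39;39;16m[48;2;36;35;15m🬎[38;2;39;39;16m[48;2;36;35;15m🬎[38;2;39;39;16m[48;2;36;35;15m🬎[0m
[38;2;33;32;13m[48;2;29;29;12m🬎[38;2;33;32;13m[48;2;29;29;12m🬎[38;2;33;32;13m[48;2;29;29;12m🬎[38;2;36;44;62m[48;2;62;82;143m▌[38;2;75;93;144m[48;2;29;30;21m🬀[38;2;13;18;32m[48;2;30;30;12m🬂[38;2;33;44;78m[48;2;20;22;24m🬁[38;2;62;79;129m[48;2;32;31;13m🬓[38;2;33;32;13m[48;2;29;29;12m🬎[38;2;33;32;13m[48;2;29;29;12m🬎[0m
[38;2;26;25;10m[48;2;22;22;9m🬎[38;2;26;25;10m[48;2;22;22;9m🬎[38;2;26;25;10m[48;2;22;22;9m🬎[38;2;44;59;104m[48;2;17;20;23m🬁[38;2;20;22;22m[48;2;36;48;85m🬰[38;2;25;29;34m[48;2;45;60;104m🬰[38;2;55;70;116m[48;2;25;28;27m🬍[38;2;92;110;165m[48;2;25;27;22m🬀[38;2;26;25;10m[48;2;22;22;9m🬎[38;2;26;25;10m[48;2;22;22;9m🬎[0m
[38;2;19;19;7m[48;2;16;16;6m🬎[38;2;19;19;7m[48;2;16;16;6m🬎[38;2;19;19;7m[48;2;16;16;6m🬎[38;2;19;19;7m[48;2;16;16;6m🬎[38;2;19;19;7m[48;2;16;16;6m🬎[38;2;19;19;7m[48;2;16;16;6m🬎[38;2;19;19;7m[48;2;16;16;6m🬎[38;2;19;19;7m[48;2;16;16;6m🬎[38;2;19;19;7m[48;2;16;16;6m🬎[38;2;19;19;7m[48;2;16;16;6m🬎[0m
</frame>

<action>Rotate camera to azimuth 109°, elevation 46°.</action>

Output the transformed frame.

<frame>
[38;2;48;47;21m[48;2;44;43;18m🬂[38;2;48;47;21m[48;2;44;43;18m🬂[38;2;48;47;21m[48;2;44;43;18m🬂[38;2;48;47;21m[48;2;44;43;18m🬂[38;2;48;47;21m[48;2;44;43;18m🬂[38;2;48;47;21m[48;2;44;43;18m🬂[38;2;48;47;21m[48;2;44;43;18m🬂[38;2;48;47;21m[48;2;44;43;18m🬂[38;2;48;47;21m[48;2;44;43;18m🬂[38;2;48;47;21m[48;2;44;43;18m🬂[0m
[38;2;39;39;16m[48;2;36;35;15m🬎[38;2;39;39;16m[48;2;36;35;15m🬎[38;2;39;39;16m[48;2;36;35;15m🬎[38;2;39;39;16m[48;2;36;35;15m🬎[38;2;39;39;16m[48;2;43;58;99m🬎[38;2;39;39;16m[48;2;30;41;71m🬎[38;2;54;71;123m[48;2;38;38;16m🬏[38;2;39;39;16m[48;2;36;35;15m🬎[38;2;39;39;16m[48;2;36;35;15m🬎[38;2;39;39;16m[48;2;36;35;15m🬎[0m
[38;2;33;32;13m[48;2;29;29;12m🬎[38;2;33;32;13m[48;2;29;29;12m🬎[38;2;33;32;13m[48;2;29;29;12m🬎[38;2;36;42;51m[48;2;59;77;131m🬐[38;2;40;53;92m[48;2;27;27;16m🬀[38;2;31;30;12m[48;2;13;18;32m🬺[38;2;29;39;68m[48;2;20;22;24m🬁[38;2;83;99;148m[48;2;32;31;13m🬓[38;2;33;32;13m[48;2;29;29;12m🬎[38;2;33;32;13m[48;2;29;29;12m🬎[0m
[38;2;26;25;10m[48;2;22;22;9m🬎[38;2;26;25;10m[48;2;22;22;9m🬎[38;2;26;25;10m[48;2;22;22;9m🬎[38;2;53;70;122m[48;2;16;21;31m🬁[38;2;20;23;23m[48;2;44;59;102m🬰[38;2;25;29;34m[48;2;49;65;112m🬰[38;2;21;25;33m[48;2;51;65;107m🬮[38;2;80;97;146m[48;2;25;27;22m🬀[38;2;26;25;10m[48;2;22;22;9m🬎[38;2;26;25;10m[48;2;22;22;9m🬎[0m
[38;2;19;19;7m[48;2;16;16;6m🬎[38;2;19;19;7m[48;2;16;16;6m🬎[38;2;19;19;7m[48;2;16;16;6m🬎[38;2;19;19;7m[48;2;16;16;6m🬎[38;2;19;19;7m[48;2;16;16;6m🬎[38;2;19;19;7m[48;2;16;16;6m🬎[38;2;19;19;7m[48;2;16;16;6m🬎[38;2;19;19;7m[48;2;16;16;6m🬎[38;2;19;19;7m[48;2;16;16;6m🬎[38;2;19;19;7m[48;2;16;16;6m🬎[0m
</frame>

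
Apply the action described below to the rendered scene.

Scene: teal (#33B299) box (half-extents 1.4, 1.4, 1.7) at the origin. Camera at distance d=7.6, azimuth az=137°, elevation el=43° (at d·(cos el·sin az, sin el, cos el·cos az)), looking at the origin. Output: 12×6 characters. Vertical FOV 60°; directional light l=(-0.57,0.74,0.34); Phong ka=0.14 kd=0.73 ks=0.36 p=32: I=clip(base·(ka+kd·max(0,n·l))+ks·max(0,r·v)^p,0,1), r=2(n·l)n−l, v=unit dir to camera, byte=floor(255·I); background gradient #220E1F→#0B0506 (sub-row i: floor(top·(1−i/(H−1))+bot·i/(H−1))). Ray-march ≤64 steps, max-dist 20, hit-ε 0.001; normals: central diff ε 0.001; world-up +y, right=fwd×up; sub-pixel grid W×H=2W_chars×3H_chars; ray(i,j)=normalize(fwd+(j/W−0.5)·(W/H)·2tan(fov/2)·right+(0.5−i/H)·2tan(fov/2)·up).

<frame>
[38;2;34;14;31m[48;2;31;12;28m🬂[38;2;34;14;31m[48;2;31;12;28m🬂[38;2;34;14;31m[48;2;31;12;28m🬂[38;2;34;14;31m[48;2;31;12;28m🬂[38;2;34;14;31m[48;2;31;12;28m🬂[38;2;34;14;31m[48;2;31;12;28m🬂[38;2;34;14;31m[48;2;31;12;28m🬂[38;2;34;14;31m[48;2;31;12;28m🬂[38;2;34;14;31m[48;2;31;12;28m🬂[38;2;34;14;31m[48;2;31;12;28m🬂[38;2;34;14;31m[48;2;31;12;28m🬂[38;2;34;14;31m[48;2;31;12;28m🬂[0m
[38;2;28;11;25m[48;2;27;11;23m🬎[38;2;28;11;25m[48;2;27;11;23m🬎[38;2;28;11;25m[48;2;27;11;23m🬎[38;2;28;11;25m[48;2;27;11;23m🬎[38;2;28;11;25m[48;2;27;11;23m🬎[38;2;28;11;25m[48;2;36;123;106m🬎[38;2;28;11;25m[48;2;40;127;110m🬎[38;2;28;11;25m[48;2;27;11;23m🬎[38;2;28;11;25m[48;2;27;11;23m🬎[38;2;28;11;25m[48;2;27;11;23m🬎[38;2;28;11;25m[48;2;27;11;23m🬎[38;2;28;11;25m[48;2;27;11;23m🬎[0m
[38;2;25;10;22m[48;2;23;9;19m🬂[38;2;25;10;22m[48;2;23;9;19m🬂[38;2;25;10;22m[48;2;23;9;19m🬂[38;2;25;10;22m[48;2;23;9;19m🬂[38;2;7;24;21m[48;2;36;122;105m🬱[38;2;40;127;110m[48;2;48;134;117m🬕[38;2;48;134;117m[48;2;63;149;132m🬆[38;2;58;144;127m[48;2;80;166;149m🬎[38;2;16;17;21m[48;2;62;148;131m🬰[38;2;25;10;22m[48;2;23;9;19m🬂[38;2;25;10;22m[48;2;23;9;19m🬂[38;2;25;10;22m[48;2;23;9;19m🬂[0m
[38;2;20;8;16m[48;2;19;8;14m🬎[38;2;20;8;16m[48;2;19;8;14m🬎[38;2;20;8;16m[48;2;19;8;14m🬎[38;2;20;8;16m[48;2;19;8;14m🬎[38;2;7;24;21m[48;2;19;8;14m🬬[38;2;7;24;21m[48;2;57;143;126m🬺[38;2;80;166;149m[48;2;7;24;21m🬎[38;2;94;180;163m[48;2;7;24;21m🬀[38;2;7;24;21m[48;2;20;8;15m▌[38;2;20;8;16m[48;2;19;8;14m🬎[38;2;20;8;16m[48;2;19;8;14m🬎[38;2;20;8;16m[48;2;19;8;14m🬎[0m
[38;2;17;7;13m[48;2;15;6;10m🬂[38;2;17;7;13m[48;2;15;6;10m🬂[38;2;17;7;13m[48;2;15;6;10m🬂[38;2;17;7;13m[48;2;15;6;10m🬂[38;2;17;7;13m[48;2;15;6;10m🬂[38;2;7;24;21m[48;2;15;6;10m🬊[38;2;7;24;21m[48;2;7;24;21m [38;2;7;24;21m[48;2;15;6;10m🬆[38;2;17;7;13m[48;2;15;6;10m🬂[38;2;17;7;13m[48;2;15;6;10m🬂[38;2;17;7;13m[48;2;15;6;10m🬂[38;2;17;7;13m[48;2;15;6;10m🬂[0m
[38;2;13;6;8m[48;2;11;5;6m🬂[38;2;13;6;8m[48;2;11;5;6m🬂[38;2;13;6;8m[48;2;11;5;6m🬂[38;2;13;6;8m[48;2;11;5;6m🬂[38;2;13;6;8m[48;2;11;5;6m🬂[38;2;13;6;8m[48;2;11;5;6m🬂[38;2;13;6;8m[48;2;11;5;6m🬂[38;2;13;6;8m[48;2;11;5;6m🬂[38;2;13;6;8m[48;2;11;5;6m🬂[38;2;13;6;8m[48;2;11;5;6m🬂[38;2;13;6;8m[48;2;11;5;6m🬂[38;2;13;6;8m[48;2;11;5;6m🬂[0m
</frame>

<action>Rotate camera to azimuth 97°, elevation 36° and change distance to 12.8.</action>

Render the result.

<frame>
[38;2;34;14;31m[48;2;31;12;28m🬂[38;2;34;14;31m[48;2;31;12;28m🬂[38;2;34;14;31m[48;2;31;12;28m🬂[38;2;34;14;31m[48;2;31;12;28m🬂[38;2;34;14;31m[48;2;31;12;28m🬂[38;2;34;14;31m[48;2;31;12;28m🬂[38;2;34;14;31m[48;2;31;12;28m🬂[38;2;34;14;31m[48;2;31;12;28m🬂[38;2;34;14;31m[48;2;31;12;28m🬂[38;2;34;14;31m[48;2;31;12;28m🬂[38;2;34;14;31m[48;2;31;12;28m🬂[38;2;34;14;31m[48;2;31;12;28m🬂[0m
[38;2;28;11;25m[48;2;27;11;23m🬎[38;2;28;11;25m[48;2;27;11;23m🬎[38;2;28;11;25m[48;2;27;11;23m🬎[38;2;28;11;25m[48;2;27;11;23m🬎[38;2;28;11;25m[48;2;27;11;23m🬎[38;2;28;11;25m[48;2;27;11;23m🬎[38;2;28;11;25m[48;2;27;11;23m🬎[38;2;28;11;25m[48;2;27;11;23m🬎[38;2;28;11;25m[48;2;27;11;23m🬎[38;2;28;11;25m[48;2;27;11;23m🬎[38;2;28;11;25m[48;2;27;11;23m🬎[38;2;28;11;25m[48;2;27;11;23m🬎[0m
[38;2;25;10;22m[48;2;23;9;19m🬂[38;2;25;10;22m[48;2;23;9;19m🬂[38;2;25;10;22m[48;2;23;9;19m🬂[38;2;25;10;22m[48;2;23;9;19m🬂[38;2;25;10;22m[48;2;23;9;19m🬂[38;2;24;10;21m[48;2;41;127;110m🬆[38;2;25;10;22m[48;2;36;123;106m🬂[38;2;35;121;104m[48;2;24;9;20m🬓[38;2;25;10;22m[48;2;23;9;19m🬂[38;2;25;10;22m[48;2;23;9;19m🬂[38;2;25;10;22m[48;2;23;9;19m🬂[38;2;25;10;22m[48;2;23;9;19m🬂[0m
[38;2;20;8;16m[48;2;19;8;14m🬎[38;2;20;8;16m[48;2;19;8;14m🬎[38;2;20;8;16m[48;2;19;8;14m🬎[38;2;20;8;16m[48;2;19;8;14m🬎[38;2;20;8;16m[48;2;19;8;14m🬎[38;2;7;24;21m[48;2;7;24;21m [38;2;7;24;21m[48;2;7;24;21m [38;2;7;24;21m[48;2;19;8;15m🬄[38;2;20;8;16m[48;2;19;8;14m🬎[38;2;20;8;16m[48;2;19;8;14m🬎[38;2;20;8;16m[48;2;19;8;14m🬎[38;2;20;8;16m[48;2;19;8;14m🬎[0m
[38;2;17;7;13m[48;2;15;6;10m🬂[38;2;17;7;13m[48;2;15;6;10m🬂[38;2;17;7;13m[48;2;15;6;10m🬂[38;2;17;7;13m[48;2;15;6;10m🬂[38;2;17;7;13m[48;2;15;6;10m🬂[38;2;17;7;13m[48;2;15;6;10m🬂[38;2;17;7;13m[48;2;15;6;10m🬂[38;2;17;7;13m[48;2;15;6;10m🬂[38;2;17;7;13m[48;2;15;6;10m🬂[38;2;17;7;13m[48;2;15;6;10m🬂[38;2;17;7;13m[48;2;15;6;10m🬂[38;2;17;7;13m[48;2;15;6;10m🬂[0m
[38;2;13;6;8m[48;2;11;5;6m🬂[38;2;13;6;8m[48;2;11;5;6m🬂[38;2;13;6;8m[48;2;11;5;6m🬂[38;2;13;6;8m[48;2;11;5;6m🬂[38;2;13;6;8m[48;2;11;5;6m🬂[38;2;13;6;8m[48;2;11;5;6m🬂[38;2;13;6;8m[48;2;11;5;6m🬂[38;2;13;6;8m[48;2;11;5;6m🬂[38;2;13;6;8m[48;2;11;5;6m🬂[38;2;13;6;8m[48;2;11;5;6m🬂[38;2;13;6;8m[48;2;11;5;6m🬂[38;2;13;6;8m[48;2;11;5;6m🬂[0m
</frame>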